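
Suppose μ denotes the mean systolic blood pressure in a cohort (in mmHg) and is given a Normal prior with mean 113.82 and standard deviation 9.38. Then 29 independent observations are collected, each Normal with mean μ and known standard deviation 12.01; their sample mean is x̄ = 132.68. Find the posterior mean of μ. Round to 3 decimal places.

With known σ, the Normal prior is conjugate. Weight on the data is w = (n/σ²)/(n/σ² + 1/τ₀²) = 0.201054/(0.201054+0.0113657) = 0.94649.
Posterior mean = w·x̄ + (1−w)·μ₀ = 0.94649·132.68 + 0.053506·113.82 = 131.671.

Posterior mean ≈ 131.671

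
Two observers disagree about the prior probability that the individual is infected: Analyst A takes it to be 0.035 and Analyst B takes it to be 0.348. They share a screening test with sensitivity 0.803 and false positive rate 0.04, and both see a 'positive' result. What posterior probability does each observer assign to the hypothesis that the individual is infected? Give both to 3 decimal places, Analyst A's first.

Analyst A: 0.421; Analyst B: 0.915

The likelihood ratio for a 'positive' result is 0.803/0.04 = 20.075.
Analyst A: prior odds 0.035/0.965 = 0.036269; posterior odds 0.72811; posterior probability 0.421.
Analyst B: prior odds 0.348/0.652 = 0.53374; posterior odds 10.715; posterior probability 0.915.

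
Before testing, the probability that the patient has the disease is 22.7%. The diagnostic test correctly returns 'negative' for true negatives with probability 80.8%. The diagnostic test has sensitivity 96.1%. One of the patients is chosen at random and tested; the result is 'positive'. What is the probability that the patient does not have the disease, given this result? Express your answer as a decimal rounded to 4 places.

Let H be the event that the patient has the disease. P(H) = 0.227, so P(¬H) = 0.773. With E the 'positive' result, P(E|H) = 0.961 and P(E|¬H) = 0.192.
P(E) = 0.961·0.227 + 0.192·0.773 = 0.21815 + 0.14842 = 0.36656.
By Bayes' theorem, P(H|E) = 0.21815 / 0.36656 = 0.5951. Hence P(¬H|E) = 1 − 0.5951 = 0.4049.

P(¬H | E) ≈ 0.4049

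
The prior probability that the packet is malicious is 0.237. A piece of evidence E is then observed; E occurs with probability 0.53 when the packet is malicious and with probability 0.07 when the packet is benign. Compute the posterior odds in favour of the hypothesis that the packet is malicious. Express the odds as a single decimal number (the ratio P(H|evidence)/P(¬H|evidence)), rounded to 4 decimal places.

Posterior odds ≈ 2.3518

Prior odds = 0.237/(1−0.237) = 0.31062.
Likelihood ratio for E = 0.53/0.07 = 7.5714.
Posterior odds = prior odds × LR = 2.3518.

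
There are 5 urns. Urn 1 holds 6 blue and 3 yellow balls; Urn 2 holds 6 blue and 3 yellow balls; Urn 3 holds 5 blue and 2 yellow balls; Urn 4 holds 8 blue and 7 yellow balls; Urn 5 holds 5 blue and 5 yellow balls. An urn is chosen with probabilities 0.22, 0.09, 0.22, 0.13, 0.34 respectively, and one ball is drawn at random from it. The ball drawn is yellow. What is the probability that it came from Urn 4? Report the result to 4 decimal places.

Tabulate prior·likelihood by source: [1] prior 0.22, lik 0.3333, product 0.07333; [2] prior 0.09, lik 0.3333, product 0.03000; [3] prior 0.22, lik 0.2857, product 0.06286; [4] prior 0.13, lik 0.4667, product 0.06067; [5] prior 0.34, lik 0.5, product 0.1700.
Normalizing constant = 0.39686; the posterior for Urn 4 is its product over the sum, 0.06067/0.39686 = 0.1529.

Posterior probability ≈ 0.1529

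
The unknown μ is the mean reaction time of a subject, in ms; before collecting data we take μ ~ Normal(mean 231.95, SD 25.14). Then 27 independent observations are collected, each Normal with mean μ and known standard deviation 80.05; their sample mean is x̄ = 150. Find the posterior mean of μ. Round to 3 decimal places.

With known σ, the Normal prior is conjugate. Weight on the data is w = (n/σ²)/(n/σ² + 1/τ₀²) = 0.00421348/(0.00421348+0.00158223) = 0.72700.
Posterior mean = w·x̄ + (1−w)·μ₀ = 0.72700·150 + 0.27300·231.95 = 172.372.

Posterior mean ≈ 172.372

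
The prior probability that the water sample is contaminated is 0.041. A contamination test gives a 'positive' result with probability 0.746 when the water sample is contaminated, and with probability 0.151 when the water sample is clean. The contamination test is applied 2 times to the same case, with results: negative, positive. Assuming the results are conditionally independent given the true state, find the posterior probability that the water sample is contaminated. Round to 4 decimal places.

Let H be the event that the water sample is contaminated; start with P(H) = 0.041. P('positive'|H) = 0.746, P('positive'|¬H) = 0.151.
Update on result 1 ('negative'): P(H) ← 0.254·0.0410 / (0.254·0.0410 + 0.849·0.9590) = 0.010414/0.82461 = 0.0126.
Update on result 2 ('positive'): P(H) ← 0.746·0.0126 / (0.746·0.0126 + 0.151·0.9874) = 0.0094213/0.15851 = 0.0594.

Posterior P(H) ≈ 0.0594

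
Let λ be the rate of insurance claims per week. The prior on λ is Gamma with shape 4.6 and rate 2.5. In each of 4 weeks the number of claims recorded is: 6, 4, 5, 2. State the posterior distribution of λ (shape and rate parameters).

Posterior: Gamma(shape=21.6, rate=6.5)

Total count ∑xᵢ = 17 over n = 4 weeks.
Gamma is conjugate to the Poisson likelihood: posterior is Gamma(shape = 4.6+17 = 21.6, rate = 2.5+4 = 6.5).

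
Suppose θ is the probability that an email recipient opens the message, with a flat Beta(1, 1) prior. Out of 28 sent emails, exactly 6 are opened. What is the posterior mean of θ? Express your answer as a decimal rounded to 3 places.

The binomial likelihood is conjugate to the Beta prior: with 6 successes and 22 failures, the posterior is Beta(1+6, 1+22) = Beta(7, 23).
Posterior mean = α/(α+β) = 7/30 = 0.233.

Posterior mean ≈ 0.233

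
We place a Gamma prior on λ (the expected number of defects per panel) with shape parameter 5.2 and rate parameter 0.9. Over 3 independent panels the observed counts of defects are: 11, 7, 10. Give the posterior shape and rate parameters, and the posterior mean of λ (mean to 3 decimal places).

Posterior: Gamma(shape=33.2, rate=3.9); mean ≈ 8.513

The Poisson likelihood adds the total count to the shape and the number of exposure periods to the rate. Here ∑xᵢ = 28 and n = 3, so shape 5.2→33.2 and rate 0.9→3.9.
Posterior mean = shape/rate = 33.2/3.9 = 8.513.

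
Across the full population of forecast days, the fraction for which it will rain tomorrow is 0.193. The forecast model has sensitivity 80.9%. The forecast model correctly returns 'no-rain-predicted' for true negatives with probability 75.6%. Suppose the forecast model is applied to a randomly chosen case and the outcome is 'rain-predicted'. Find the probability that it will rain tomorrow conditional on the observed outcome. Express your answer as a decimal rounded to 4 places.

P(H | E) ≈ 0.4423

Let H be the event that it will rain tomorrow. P(H) = 0.193, so P(¬H) = 0.807. With E the 'rain-predicted' result, P(E|H) = 0.809 and P(E|¬H) = 0.244.
P(E) = 0.809·0.193 + 0.244·0.807 = 0.15614 + 0.19691 = 0.35304.
By Bayes' theorem, P(H|E) = 0.15614 / 0.35304 = 0.4423.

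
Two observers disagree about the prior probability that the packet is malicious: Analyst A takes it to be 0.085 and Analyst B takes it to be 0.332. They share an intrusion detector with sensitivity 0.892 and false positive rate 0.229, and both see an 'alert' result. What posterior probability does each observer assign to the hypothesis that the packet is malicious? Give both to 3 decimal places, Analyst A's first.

The likelihood ratio for an 'alert' result is 0.892/0.229 = 3.8952.
Analyst A: prior odds 0.085/0.915 = 0.092896; posterior odds 0.36185; posterior probability 0.266.
Analyst B: prior odds 0.332/0.668 = 0.49701; posterior odds 1.9359; posterior probability 0.659.

Analyst A: 0.266; Analyst B: 0.659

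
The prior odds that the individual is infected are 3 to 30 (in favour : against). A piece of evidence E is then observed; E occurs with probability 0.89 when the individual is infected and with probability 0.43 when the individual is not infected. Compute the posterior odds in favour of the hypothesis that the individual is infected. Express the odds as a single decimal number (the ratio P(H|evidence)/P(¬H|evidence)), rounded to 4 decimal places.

Prior odds = 3/30 = 0.10000.
Likelihood ratio for E = 0.89/0.43 = 2.0698.
Posterior odds = prior odds × LR = 0.20698.

Posterior odds ≈ 0.2070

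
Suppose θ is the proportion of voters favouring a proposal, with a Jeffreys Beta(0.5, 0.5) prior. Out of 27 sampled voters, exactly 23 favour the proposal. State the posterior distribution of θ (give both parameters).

Observing 23 successes and 4 failures updates Beta(0.5, 0.5) by adding the success and failure counts to the two shape parameters: α = 0.5+23 = 23.5, β = 0.5+4 = 4.5.

Posterior: Beta(23.5, 4.5)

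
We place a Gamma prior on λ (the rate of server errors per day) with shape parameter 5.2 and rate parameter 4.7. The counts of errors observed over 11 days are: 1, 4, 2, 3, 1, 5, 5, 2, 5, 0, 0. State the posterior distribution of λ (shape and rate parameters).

Total count ∑xᵢ = 28 over n = 11 days.
Gamma is conjugate to the Poisson likelihood: posterior is Gamma(shape = 5.2+28 = 33.2, rate = 4.7+11 = 15.7).

Posterior: Gamma(shape=33.2, rate=15.7)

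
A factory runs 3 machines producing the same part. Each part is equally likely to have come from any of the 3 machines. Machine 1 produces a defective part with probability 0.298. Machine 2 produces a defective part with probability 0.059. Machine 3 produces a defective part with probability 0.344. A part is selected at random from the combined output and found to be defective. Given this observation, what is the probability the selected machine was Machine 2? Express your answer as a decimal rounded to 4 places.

Posterior probability ≈ 0.0842

Tabulate prior·likelihood by source: [1] prior 0.333333, lik 0.298, product 0.09933; [2] prior 0.333333, lik 0.059, product 0.01967; [3] prior 0.333333, lik 0.344, product 0.1147.
Normalizing constant = 0.23367; the posterior for Machine 2 is its product over the sum, 0.01967/0.23367 = 0.0842.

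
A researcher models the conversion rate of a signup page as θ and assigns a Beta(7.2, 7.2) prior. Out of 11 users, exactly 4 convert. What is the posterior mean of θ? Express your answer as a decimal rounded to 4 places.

Observing 4 successes and 7 failures updates Beta(7.2, 7.2) by adding the success and failure counts to the two shape parameters: α = 7.2+4 = 11.2, β = 7.2+7 = 14.2.
E[θ | data] = 11.2/(11.2+14.2) = 0.4409.

Posterior mean ≈ 0.4409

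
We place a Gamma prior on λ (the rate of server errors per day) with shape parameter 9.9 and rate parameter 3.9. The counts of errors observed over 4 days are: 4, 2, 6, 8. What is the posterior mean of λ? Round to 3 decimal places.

The Poisson likelihood adds the total count to the shape and the number of exposure periods to the rate. Here ∑xᵢ = 20 and n = 4, so shape 9.9→29.9 and rate 3.9→7.9.
E[λ | data] = 29.9/7.9 = 3.785.

Posterior mean ≈ 3.785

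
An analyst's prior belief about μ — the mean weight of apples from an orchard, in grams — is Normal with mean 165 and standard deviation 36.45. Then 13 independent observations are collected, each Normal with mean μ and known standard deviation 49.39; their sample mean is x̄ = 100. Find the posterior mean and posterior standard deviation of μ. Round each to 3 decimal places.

With known σ, the Normal prior is conjugate. Weight on the data is w = (n/σ²)/(n/σ² + 1/τ₀²) = 0.00532924/(0.00532924+0.00075267) = 0.87624.
Posterior mean = w·x̄ + (1−w)·μ₀ = 0.87624·100 + 0.12376·165 = 108.044. Posterior variance = 1/(0.00532924+0.00075267) = 164.422, so SD = 12.823.

Posterior mean ≈ 108.044; posterior SD ≈ 12.823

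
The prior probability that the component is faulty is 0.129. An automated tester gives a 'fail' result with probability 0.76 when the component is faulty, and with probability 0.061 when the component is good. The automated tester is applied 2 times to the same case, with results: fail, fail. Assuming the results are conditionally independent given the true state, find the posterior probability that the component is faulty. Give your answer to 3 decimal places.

Posterior P(H) ≈ 0.958

With H the event that the component is faulty, the joint likelihood of the observed sequence is P(data|H) = 0.76·0.76 = 0.57760 and P(data|¬H) = 0.061·0.061 = 0.0037210.
Bayes: P(H|data) = 0.129·0.57760 / (0.129·0.57760 + 0.871·0.0037210) = 0.074510/0.077751 = 0.9583.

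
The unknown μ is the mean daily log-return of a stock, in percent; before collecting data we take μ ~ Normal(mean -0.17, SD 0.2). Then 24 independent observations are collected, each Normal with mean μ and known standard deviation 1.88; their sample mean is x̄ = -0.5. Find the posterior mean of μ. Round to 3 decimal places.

Posterior mean ≈ -0.240

With known σ, the Normal prior is conjugate. Weight on the data is w = (n/σ²)/(n/σ² + 1/τ₀²) = 6.79040/(6.79040+25.0000) = 0.21360.
Posterior mean = w·x̄ + (1−w)·μ₀ = 0.21360·-0.5 + 0.78640·-0.17 = -0.240.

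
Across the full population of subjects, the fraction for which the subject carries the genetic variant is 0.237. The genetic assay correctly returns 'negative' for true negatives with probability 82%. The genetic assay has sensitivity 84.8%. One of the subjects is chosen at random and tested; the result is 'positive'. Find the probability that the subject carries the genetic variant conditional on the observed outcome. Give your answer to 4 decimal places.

Let H be the event that the subject carries the genetic variant. P(H) = 0.237, so P(¬H) = 0.763. With E the 'positive' result, P(E|H) = 0.848 and P(E|¬H) = 0.18.
P(E) = 0.848·0.237 + 0.18·0.763 = 0.20098 + 0.13734 = 0.33832.
By Bayes' theorem, P(H|E) = 0.20098 / 0.33832 = 0.5940.

P(H | E) ≈ 0.5940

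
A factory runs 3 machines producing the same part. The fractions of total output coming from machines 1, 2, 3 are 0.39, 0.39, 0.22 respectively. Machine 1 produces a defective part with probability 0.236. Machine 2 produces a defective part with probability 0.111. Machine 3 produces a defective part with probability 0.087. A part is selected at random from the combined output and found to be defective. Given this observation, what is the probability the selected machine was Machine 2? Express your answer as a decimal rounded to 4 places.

Posterior probability ≈ 0.2802

Tabulate prior·likelihood by source: [1] prior 0.39, lik 0.236, product 0.09204; [2] prior 0.39, lik 0.111, product 0.04329; [3] prior 0.22, lik 0.087, product 0.01914.
Normalizing constant = 0.15447; the posterior for Machine 2 is its product over the sum, 0.04329/0.15447 = 0.2802.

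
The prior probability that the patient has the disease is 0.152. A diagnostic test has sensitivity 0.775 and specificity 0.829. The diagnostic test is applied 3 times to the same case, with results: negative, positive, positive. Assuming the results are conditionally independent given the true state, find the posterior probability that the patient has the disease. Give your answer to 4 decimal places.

Posterior P(H) ≈ 0.4998

Let H be the event that the patient has the disease; start with P(H) = 0.152. P('positive'|H) = 0.775, P('positive'|¬H) = 0.171.
Update on result 1 ('negative'): P(H) ← 0.225·0.1520 / (0.225·0.1520 + 0.829·0.8480) = 0.034200/0.73719 = 0.0464.
Update on result 2 ('positive'): P(H) ← 0.775·0.0464 / (0.775·0.0464 + 0.171·0.9536) = 0.035954/0.19902 = 0.1807.
Update on result 3 ('positive'): P(H) ← 0.775·0.1807 / (0.775·0.1807 + 0.171·0.8193) = 0.14001/0.28012 = 0.4998.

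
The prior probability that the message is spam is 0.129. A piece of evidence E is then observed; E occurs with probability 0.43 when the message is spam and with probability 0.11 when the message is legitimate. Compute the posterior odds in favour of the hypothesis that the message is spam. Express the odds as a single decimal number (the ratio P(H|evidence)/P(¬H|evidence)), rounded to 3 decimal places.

Posterior odds ≈ 0.579

Prior odds = 0.129/(1−0.129) = 0.14811.
Likelihood ratio for E = 0.43/0.11 = 3.9091.
Posterior odds = prior odds × LR = 0.57896.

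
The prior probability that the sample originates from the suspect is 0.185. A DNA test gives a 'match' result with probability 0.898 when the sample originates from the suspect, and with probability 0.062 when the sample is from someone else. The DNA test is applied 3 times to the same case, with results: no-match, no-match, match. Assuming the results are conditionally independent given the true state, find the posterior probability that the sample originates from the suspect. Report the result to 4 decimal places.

Posterior P(H) ≈ 0.0374

With H the event that the sample originates from the suspect, the joint likelihood of the observed sequence is P(data|H) = 0.102·0.102·0.898 = 0.0093428 and P(data|¬H) = 0.938·0.938·0.062 = 0.054550.
Bayes: P(H|data) = 0.185·0.0093428 / (0.185·0.0093428 + 0.815·0.054550) = 0.0017284/0.046187 = 0.0374.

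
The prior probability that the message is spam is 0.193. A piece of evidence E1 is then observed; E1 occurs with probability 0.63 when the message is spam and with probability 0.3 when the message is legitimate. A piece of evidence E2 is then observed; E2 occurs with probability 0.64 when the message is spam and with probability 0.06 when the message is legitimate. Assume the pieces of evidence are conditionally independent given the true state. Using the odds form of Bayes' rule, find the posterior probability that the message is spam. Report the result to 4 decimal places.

Posterior probability ≈ 0.8427

Prior odds = 0.193/(1−0.193) = 0.23916. In log-odds, ln(0.23916) = -1.4306.
Add log likelihood ratios: ln(2.1000) + ln(10.667) = 3.1091.
Posterior log-odds = 1.6784, so posterior odds = exp(1.6784) = 5.3571. Converting, P(H|E) = 5.3571/6.3571 = 0.8427.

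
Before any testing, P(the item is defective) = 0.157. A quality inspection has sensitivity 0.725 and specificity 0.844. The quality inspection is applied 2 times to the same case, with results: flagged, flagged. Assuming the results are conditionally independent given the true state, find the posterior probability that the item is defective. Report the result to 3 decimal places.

Posterior P(H) ≈ 0.801

With H the event that the item is defective, the joint likelihood of the observed sequence is P(data|H) = 0.725·0.725 = 0.52563 and P(data|¬H) = 0.156·0.156 = 0.024336.
Bayes: P(H|data) = 0.157·0.52563 / (0.157·0.52563 + 0.843·0.024336) = 0.082523/0.10304 = 0.8009.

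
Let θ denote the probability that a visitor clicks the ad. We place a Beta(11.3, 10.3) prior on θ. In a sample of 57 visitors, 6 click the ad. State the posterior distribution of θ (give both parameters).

The binomial likelihood is conjugate to the Beta prior: with 6 successes and 51 failures, the posterior is Beta(11.3+6, 10.3+51) = Beta(17.3, 61.3).

Posterior: Beta(17.3, 61.3)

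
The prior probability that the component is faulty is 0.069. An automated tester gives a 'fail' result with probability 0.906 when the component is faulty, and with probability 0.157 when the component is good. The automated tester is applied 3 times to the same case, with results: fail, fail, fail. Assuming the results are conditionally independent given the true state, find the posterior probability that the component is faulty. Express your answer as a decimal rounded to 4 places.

Let H be the event that the component is faulty; start with P(H) = 0.069. P('fail'|H) = 0.906, P('fail'|¬H) = 0.157.
Update on result 1 ('fail'): P(H) ← 0.906·0.0690 / (0.906·0.0690 + 0.157·0.9310) = 0.062514/0.20868 = 0.2996.
Update on result 2 ('fail'): P(H) ← 0.906·0.2996 / (0.906·0.2996 + 0.157·0.7004) = 0.27141/0.38138 = 0.7117.
Update on result 3 ('fail'): P(H) ← 0.906·0.7117 / (0.906·0.7117 + 0.157·0.2883) = 0.64476/0.69003 = 0.9344.

Posterior P(H) ≈ 0.9344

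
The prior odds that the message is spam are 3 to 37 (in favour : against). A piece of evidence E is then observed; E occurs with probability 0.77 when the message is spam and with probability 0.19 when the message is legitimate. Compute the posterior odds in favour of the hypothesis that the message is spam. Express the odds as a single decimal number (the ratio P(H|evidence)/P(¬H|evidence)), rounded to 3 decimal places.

Prior odds = 3/37 = 0.081081. In log-odds, ln(0.081081) = -2.5123.
Add log likelihood ratio: ln(4.0526) = 1.3994.
Posterior log-odds = -1.1129, so posterior odds = exp(-1.1129) = 0.32859.

Posterior odds ≈ 0.329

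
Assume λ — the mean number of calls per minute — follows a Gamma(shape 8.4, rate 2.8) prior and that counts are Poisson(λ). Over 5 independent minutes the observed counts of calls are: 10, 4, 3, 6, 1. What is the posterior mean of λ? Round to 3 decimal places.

Posterior mean ≈ 4.154

Total count ∑xᵢ = 24 over n = 5 minutes.
Gamma is conjugate to the Poisson likelihood: posterior is Gamma(shape = 8.4+24 = 32.4, rate = 2.8+5 = 7.8).
E[λ | data] = 32.4/7.8 = 4.154.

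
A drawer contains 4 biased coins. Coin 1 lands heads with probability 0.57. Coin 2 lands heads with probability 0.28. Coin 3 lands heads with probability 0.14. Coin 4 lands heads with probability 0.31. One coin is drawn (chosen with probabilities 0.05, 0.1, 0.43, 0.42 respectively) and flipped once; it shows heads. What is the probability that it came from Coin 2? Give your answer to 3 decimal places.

Posterior probability ≈ 0.113

Tabulate prior·likelihood by source: [1] prior 0.05, lik 0.57, product 0.02850; [2] prior 0.1, lik 0.28, product 0.02800; [3] prior 0.43, lik 0.14, product 0.06020; [4] prior 0.42, lik 0.31, product 0.1302.
Normalizing constant = 0.24690; the posterior for Coin 2 is its product over the sum, 0.02800/0.24690 = 0.113.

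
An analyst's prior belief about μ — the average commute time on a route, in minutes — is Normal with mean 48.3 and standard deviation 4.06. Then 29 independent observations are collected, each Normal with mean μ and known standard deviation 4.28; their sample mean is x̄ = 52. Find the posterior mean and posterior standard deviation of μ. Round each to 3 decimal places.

With known σ, the Normal prior is conjugate. Weight on the data is w = (n/σ²)/(n/σ² + 1/τ₀²) = 1.58311/(1.58311+0.0606664) = 0.96309.
Posterior mean = w·x̄ + (1−w)·μ₀ = 0.96309·52 + 0.036907·48.3 = 51.863. Posterior variance = 1/(1.58311+0.0606664) = 0.608356, so SD = 0.780.

Posterior mean ≈ 51.863; posterior SD ≈ 0.780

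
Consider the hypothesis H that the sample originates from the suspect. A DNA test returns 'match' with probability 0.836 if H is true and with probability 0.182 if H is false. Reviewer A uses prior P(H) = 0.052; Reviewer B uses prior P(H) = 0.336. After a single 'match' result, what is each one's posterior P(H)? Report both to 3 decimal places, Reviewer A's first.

Reviewer A: 0.201; Reviewer B: 0.699

P('+'|H) = 0.836, P('+'|¬H) = 0.182.
Reviewer A: numerator 0.836·0.052 = 0.043472; evidence = 0.043472+0.182·0.948 = 0.21601; posterior = 0.201.
Reviewer B: numerator 0.836·0.336 = 0.28090; evidence = 0.28090+0.182·0.664 = 0.40174; posterior = 0.699.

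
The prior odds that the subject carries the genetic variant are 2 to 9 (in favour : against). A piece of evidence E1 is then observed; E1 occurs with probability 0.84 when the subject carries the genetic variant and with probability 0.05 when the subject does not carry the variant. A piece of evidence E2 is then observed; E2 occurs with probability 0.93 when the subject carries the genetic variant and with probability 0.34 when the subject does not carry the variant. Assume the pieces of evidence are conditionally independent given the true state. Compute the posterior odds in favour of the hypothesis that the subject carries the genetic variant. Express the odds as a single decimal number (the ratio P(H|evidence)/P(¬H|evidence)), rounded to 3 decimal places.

Posterior odds ≈ 10.212

Prior odds = 2/9 = 0.22222. In log-odds, ln(0.22222) = -1.5041.
Add log likelihood ratios: ln(16.800) + ln(2.7353) = 3.8276.
Posterior log-odds = 2.3235, so posterior odds = exp(2.3235) = 10.212.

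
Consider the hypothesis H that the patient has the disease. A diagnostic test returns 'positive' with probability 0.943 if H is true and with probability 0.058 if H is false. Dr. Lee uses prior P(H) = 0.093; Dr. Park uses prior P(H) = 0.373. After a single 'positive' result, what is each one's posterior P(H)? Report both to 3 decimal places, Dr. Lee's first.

Dr. Lee: 0.625; Dr. Park: 0.906

P('+'|H) = 0.943, P('+'|¬H) = 0.058.
Dr. Lee: numerator 0.943·0.093 = 0.087699; evidence = 0.087699+0.058·0.907 = 0.14031; posterior = 0.625.
Dr. Park: numerator 0.943·0.373 = 0.35174; evidence = 0.35174+0.058·0.627 = 0.38810; posterior = 0.906.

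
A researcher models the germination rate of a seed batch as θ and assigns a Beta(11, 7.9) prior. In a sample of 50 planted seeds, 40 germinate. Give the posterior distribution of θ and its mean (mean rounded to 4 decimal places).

Observing 40 successes and 10 failures updates Beta(11, 7.9) by adding the success and failure counts to the two shape parameters: α = 11+40 = 51, β = 7.9+10 = 17.9.
Posterior mean = α/(α+β) = 51/68.9 = 0.7402.

Posterior: Beta(51, 17.9); mean ≈ 0.7402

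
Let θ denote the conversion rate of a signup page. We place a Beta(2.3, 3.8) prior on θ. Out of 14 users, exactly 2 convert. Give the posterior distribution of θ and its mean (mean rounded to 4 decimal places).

Observing 2 successes and 12 failures updates Beta(2.3, 3.8) by adding the success and failure counts to the two shape parameters: α = 2.3+2 = 4.3, β = 3.8+12 = 15.8.
Posterior mean = α/(α+β) = 4.3/20.1 = 0.2139.

Posterior: Beta(4.3, 15.8); mean ≈ 0.2139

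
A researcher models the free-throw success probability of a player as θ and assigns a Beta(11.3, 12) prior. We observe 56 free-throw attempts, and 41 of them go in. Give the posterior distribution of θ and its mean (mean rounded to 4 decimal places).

Posterior: Beta(52.3, 27); mean ≈ 0.6595

The binomial likelihood is conjugate to the Beta prior: with 41 successes and 15 failures, the posterior is Beta(11.3+41, 12+15) = Beta(52.3, 27).
E[θ | data] = 52.3/(52.3+27) = 0.6595.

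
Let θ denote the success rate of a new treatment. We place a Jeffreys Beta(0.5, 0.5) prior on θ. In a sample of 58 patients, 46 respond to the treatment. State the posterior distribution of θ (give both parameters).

Posterior: Beta(46.5, 12.5)

The binomial likelihood is conjugate to the Beta prior: with 46 successes and 12 failures, the posterior is Beta(0.5+46, 0.5+12) = Beta(46.5, 12.5).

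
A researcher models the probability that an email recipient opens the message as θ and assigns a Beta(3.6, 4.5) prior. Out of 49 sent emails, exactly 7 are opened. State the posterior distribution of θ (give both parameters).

Posterior: Beta(10.6, 46.5)

The binomial likelihood is conjugate to the Beta prior: with 7 successes and 42 failures, the posterior is Beta(3.6+7, 4.5+42) = Beta(10.6, 46.5).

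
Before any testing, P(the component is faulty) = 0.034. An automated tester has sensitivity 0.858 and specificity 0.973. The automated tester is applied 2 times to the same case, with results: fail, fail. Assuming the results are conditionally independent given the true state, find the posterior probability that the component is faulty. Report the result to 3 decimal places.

Let H be the event that the component is faulty; start with P(H) = 0.034. P('fail'|H) = 0.858, P('fail'|¬H) = 0.027.
Update on result 1 ('fail'): P(H) ← 0.858·0.0340 / (0.858·0.0340 + 0.027·0.9660) = 0.029172/0.055254 = 0.5280.
Update on result 2 ('fail'): P(H) ← 0.858·0.5280 / (0.858·0.5280 + 0.027·0.4720) = 0.45299/0.46574 = 0.9726.

Posterior P(H) ≈ 0.973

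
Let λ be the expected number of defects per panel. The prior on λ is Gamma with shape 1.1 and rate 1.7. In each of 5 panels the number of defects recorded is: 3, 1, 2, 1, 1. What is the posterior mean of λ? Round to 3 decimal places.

The Poisson likelihood adds the total count to the shape and the number of exposure periods to the rate. Here ∑xᵢ = 8 and n = 5, so shape 1.1→9.1 and rate 1.7→6.7.
Posterior mean = shape/rate = 9.1/6.7 = 1.358.

Posterior mean ≈ 1.358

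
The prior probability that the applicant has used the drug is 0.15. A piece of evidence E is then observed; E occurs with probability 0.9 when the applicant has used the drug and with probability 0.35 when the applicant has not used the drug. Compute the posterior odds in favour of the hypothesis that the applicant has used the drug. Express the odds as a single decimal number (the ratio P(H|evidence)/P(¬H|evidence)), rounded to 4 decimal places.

Posterior odds ≈ 0.4538

Prior odds = 0.15/(1−0.15) = 0.17647. In log-odds, ln(0.17647) = -1.7346.
Add log likelihood ratio: ln(2.5714) = 0.94446.
Posterior log-odds = -0.79014, so posterior odds = exp(-0.79014) = 0.45378.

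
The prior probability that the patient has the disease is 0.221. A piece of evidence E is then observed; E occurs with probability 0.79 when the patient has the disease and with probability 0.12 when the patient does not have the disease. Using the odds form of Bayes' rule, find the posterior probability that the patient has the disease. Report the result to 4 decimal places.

Posterior probability ≈ 0.6513

Prior odds = 0.221/(1−0.221) = 0.28370.
Likelihood ratio for E = 0.79/0.12 = 6.5833.
Posterior odds = prior odds × LR = 1.8677.
Posterior probability = odds/(1+odds) = 1.8677/2.8677 = 0.6513.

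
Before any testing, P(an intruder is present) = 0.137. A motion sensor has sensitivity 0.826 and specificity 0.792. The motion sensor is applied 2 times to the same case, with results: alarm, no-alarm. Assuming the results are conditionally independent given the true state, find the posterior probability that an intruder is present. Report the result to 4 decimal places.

Let H be the event that an intruder is present; start with P(H) = 0.137. P('alarm'|H) = 0.826, P('alarm'|¬H) = 0.208.
Update on result 1 ('alarm'): P(H) ← 0.826·0.1370 / (0.826·0.1370 + 0.208·0.8630) = 0.11316/0.29267 = 0.3867.
Update on result 2 ('no-alarm'): P(H) ← 0.174·0.3867 / (0.174·0.3867 + 0.792·0.6133) = 0.067279/0.55304 = 0.1217.

Posterior P(H) ≈ 0.1217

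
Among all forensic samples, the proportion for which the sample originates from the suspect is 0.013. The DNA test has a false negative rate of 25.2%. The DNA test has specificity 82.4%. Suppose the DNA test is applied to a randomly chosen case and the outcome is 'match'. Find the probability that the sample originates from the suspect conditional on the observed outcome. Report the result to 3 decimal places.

Let H be the event that the sample originates from the suspect. P(H) = 0.013, so P(¬H) = 0.987. With E the 'match' result, P(E|H) = 0.748 and P(E|¬H) = 0.176.
P(E) = 0.748·0.013 + 0.176·0.987 = 0.0097240 + 0.17371 = 0.18344.
By Bayes' theorem, P(H|E) = 0.0097240 / 0.18344 = 0.053.

P(H | E) ≈ 0.053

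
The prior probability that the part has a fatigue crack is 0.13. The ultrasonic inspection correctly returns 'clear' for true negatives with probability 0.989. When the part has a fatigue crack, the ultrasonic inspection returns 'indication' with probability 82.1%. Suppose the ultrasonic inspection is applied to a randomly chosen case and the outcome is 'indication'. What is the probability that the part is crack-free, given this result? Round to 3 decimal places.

Let H be the event that the part has a fatigue crack. P(H) = 0.13, so P(¬H) = 0.87. With E the 'indication' result, P(E|H) = 0.821 and P(E|¬H) = 0.011.
P(E) = 0.821·0.13 + 0.011·0.87 = 0.10673 + 0.0095700 = 0.11630.
By Bayes' theorem, P(H|E) = 0.10673 / 0.11630 = 0.918. Hence P(¬H|E) = 1 − 0.918 = 0.082.

P(¬H | E) ≈ 0.082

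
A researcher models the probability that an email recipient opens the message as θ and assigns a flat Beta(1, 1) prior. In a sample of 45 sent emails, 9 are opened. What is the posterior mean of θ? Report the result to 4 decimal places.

Posterior mean ≈ 0.2128

The binomial likelihood is conjugate to the Beta prior: with 9 successes and 36 failures, the posterior is Beta(1+9, 1+36) = Beta(10, 37).
E[θ | data] = 10/(10+37) = 0.2128.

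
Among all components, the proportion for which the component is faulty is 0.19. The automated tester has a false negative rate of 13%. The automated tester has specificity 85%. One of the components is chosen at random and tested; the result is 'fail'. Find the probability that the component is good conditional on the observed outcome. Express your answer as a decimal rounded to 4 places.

Let H be the event that the component is faulty. P(H) = 0.19, so P(¬H) = 0.81. With E the 'fail' result, P(E|H) = 0.87 and P(E|¬H) = 0.15.
P(E) = 0.87·0.19 + 0.15·0.81 = 0.16530 + 0.12150 = 0.28680.
By Bayes' theorem, P(H|E) = 0.16530 / 0.28680 = 0.5764. Hence P(¬H|E) = 1 − 0.5764 = 0.4236.

P(¬H | E) ≈ 0.4236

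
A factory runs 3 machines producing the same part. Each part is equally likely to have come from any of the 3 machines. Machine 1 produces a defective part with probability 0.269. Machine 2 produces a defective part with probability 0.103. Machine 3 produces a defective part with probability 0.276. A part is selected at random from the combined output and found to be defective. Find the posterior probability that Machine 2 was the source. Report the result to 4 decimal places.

P(defective|M1) = 0.269; P(defective|M2) = 0.103; P(defective|M3) = 0.276.
Prior × likelihood for each source: 0.333333·0.269=0.08967, 0.333333·0.103=0.03433, 0.333333·0.276=0.09200. Summing gives P(defective) = 0.21600.
P(Machine 2 | defective) = 0.03433 / 0.21600 = 0.1590.

Posterior probability ≈ 0.1590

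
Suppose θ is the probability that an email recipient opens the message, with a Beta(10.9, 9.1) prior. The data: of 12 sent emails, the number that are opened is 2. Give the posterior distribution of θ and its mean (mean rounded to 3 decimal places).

Posterior: Beta(12.9, 19.1); mean ≈ 0.403

The binomial likelihood is conjugate to the Beta prior: with 2 successes and 10 failures, the posterior is Beta(10.9+2, 9.1+10) = Beta(12.9, 19.1).
Posterior mean = α/(α+β) = 12.9/32 = 0.403.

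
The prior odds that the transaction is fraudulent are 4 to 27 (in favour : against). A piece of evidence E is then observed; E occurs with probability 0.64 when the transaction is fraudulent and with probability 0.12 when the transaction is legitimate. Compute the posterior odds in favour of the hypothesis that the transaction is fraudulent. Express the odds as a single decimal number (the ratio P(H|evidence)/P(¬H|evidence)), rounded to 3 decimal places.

Posterior odds ≈ 0.790

Prior odds = 4/27 = 0.14815. In log-odds, ln(0.14815) = -1.9095.
Add log likelihood ratio: ln(5.3333) = 1.6740.
Posterior log-odds = -0.23557, so posterior odds = exp(-0.23557) = 0.79012.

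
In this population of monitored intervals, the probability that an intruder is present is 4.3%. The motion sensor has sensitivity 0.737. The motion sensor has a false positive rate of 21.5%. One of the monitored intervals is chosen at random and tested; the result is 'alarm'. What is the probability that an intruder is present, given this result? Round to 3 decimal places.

P(H | E) ≈ 0.133

Write H for 'an intruder is present'. Prior odds H:¬H = 0.043/0.957 = 0.044932. For the 'alarm' outcome, the likelihood ratio is 0.737/0.215 = 3.4279.
Posterior odds = 0.044932 × 3.4279 = 0.15402, so P(H|E) = 0.15402/(1+0.15402) = 0.133.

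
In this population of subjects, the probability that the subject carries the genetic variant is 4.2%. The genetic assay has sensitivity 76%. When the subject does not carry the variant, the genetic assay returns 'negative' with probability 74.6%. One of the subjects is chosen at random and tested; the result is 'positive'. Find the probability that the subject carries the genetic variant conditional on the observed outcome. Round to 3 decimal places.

P(H | E) ≈ 0.116

Let H be the event that the subject carries the genetic variant. P(H) = 0.042, so P(¬H) = 0.958. With E the 'positive' result, P(E|H) = 0.76 and P(E|¬H) = 0.254.
P(E) = 0.76·0.042 + 0.254·0.958 = 0.031920 + 0.24333 = 0.27525.
By Bayes' theorem, P(H|E) = 0.031920 / 0.27525 = 0.116.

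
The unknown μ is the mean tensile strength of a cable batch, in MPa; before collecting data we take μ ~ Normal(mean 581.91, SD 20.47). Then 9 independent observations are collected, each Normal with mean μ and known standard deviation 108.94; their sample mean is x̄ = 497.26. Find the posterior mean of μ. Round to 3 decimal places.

Prior precision 1/τ₀² = 1/20.47² = 0.00238652; data precision n/σ² = 9/108.94² = 0.00075835.
Posterior precision = 0.00238652 + 0.00075835 = 0.00314486.
Posterior mean = (0.00238652·581.91 + 0.00075835·497.26) / 0.00314486 = 561.498.

Posterior mean ≈ 561.498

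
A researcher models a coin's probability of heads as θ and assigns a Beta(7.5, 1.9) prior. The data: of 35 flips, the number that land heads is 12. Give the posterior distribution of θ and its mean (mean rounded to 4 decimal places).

Posterior: Beta(19.5, 24.9); mean ≈ 0.4392

Observing 12 successes and 23 failures updates Beta(7.5, 1.9) by adding the success and failure counts to the two shape parameters: α = 7.5+12 = 19.5, β = 1.9+23 = 24.9.
E[θ | data] = 19.5/(19.5+24.9) = 0.4392.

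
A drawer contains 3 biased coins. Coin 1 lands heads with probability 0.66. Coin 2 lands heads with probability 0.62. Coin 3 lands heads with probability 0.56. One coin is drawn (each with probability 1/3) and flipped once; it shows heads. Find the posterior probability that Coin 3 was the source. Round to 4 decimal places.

Tabulate prior·likelihood by source: [1] prior 0.333333, lik 0.66, product 0.2200; [2] prior 0.333333, lik 0.62, product 0.2067; [3] prior 0.333333, lik 0.56, product 0.1867.
Normalizing constant = 0.61333; the posterior for Coin 3 is its product over the sum, 0.1867/0.61333 = 0.3043.

Posterior probability ≈ 0.3043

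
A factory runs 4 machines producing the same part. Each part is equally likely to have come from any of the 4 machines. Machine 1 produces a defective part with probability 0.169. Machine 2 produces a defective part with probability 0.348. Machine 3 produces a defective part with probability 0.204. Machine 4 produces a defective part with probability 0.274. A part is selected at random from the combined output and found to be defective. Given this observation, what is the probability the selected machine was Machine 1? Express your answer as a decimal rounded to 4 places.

P(defective|M1) = 0.169; P(defective|M2) = 0.348; P(defective|M3) = 0.204; P(defective|M4) = 0.274.
Prior × likelihood for each source: 0.25·0.169=0.04225, 0.25·0.348=0.08700, 0.25·0.204=0.05100, 0.25·0.274=0.06850. Summing gives P(defective) = 0.24875.
P(Machine 1 | defective) = 0.04225 / 0.24875 = 0.1698.

Posterior probability ≈ 0.1698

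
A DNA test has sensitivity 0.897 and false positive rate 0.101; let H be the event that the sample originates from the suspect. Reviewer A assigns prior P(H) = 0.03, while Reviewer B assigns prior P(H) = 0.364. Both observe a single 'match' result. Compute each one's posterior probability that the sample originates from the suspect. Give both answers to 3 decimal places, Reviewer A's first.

Reviewer A: 0.215; Reviewer B: 0.836

The likelihood ratio for a 'match' result is 0.897/0.101 = 8.8812.
Reviewer A: prior odds 0.03/0.97 = 0.030928; posterior odds 0.27468; posterior probability 0.215.
Reviewer B: prior odds 0.364/0.636 = 0.57233; posterior odds 5.0829; posterior probability 0.836.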